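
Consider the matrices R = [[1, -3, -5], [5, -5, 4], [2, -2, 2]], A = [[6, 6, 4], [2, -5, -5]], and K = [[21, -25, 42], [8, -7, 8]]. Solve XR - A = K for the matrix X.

XR = K + A = [[27, -19, 46], [10, -12, 3]].
Right-multiplying both sides by R⁻¹ gives X = (K + A)R⁻¹.
det R = 4; the adjugate gives R⁻¹ = [[-1/2, 4, -37/4], [-1/2, 3, -29/4], [0, -1, 5/2]].
X = (K + A)R⁻¹ = [[-4, 5, 3], [1, 1, 2]].

X = [[-4, 5, 3], [1, 1, 2]]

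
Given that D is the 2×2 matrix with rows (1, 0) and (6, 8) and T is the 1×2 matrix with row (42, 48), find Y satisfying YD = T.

Y = [[6, 6]]

Since D sits to the right of Y, Y = TD⁻¹.
det D = 8, so D⁻¹ = [[1, 0], [-3/4, 1/8]].
Y = TD⁻¹ = [[42, 48]] · [[1, 0], [-3/4, 1/8]] = [[6, 6]].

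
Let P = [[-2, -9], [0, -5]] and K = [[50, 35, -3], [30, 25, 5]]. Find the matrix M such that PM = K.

M = [[2, 5, 6], [-6, -5, -1]]

Since P multiplies M on the left, M = P⁻¹K.
det P = 10, so P⁻¹ = [[-1/2, 9/10], [0, -1/5]].
M = P⁻¹K = [[-1/2, 9/10], [0, -1/5]] · [[50, 35, -3], [30, 25, 5]] = [[2, 5, 6], [-6, -5, -1]].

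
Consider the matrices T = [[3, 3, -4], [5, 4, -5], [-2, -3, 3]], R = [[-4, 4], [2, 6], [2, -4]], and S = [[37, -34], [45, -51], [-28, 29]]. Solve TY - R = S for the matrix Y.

TY = S + R = [[33, -30], [47, -45], [-26, 25]].
Left-multiplying both sides by T⁻¹ gives Y = T⁻¹(S + R).
T has determinant 4; T⁻¹ = [[-3/4, 3/4, 1/4], [-5/4, 1/4, -5/4], [-7/4, 3/4, -3/4]].
Y = T⁻¹(S + R) = [[4, -5], [3, -5], [-3, 0]].

Y = [[4, -5], [3, -5], [-3, 0]]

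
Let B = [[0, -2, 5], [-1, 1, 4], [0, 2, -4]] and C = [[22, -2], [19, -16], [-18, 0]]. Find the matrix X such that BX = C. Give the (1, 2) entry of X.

Left-multiplying both sides by B⁻¹ gives X = B⁻¹C.
det B = -2, so B⁻¹ = [[6, -1, 13/2], [2, 0, 5/2], [1, 0, 1]].
X = B⁻¹C = [[6, -1, 13/2], [2, 0, 5/2], [1, 0, 1]] · [[22, -2], [19, -16], [-18, 0]] = [[-4, 4], [-1, -4], [4, -2]].

4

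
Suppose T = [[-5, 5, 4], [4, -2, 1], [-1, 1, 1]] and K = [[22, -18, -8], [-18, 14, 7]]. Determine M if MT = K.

T is on the right of M, so right-multiply by T⁻¹: M = KT⁻¹.
det T = -2; the adjugate gives T⁻¹ = [[3/2, 1/2, -13/2], [5/2, 1/2, -21/2], [-1, 0, 5]].
M = KT⁻¹ = [[22, -18, -8], [-18, 14, 7]] · [[3/2, 1/2, -13/2], [5/2, 1/2, -21/2], [-1, 0, 5]] = [[-4, 2, 6], [1, -2, 5]].

M = [[-4, 2, 6], [1, -2, 5]]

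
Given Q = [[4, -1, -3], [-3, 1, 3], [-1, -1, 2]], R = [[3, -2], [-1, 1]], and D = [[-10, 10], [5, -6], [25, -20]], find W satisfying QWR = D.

W = [[-1, 2], [-4, 4], [0, -2]]

Left-multiply by Q⁻¹ and right-multiply by R⁻¹: W = Q⁻¹DR⁻¹.
det Q = 5; the adjugate gives Q⁻¹ = [[1, 1, 0], [3/5, 1, -3/5], [4/5, 1, 1/5]].
det R = 1; the adjugate gives R⁻¹ = [[1, 2], [1, 3]].
Q⁻¹D = [[-5, 4], [-16, 12], [2, -2]].
W = (Q⁻¹D)R⁻¹ = [[-1, 2], [-4, 4], [0, -2]].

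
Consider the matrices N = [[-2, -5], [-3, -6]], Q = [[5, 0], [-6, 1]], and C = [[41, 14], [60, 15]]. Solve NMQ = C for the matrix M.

M = [[0, 3], [-5, -4]]

M = N⁻¹CQ⁻¹ (apply N⁻¹ on the left and Q⁻¹ on the right).
det N = -3; the adjugate gives N⁻¹ = [[2, -5/3], [-1, 2/3]].
det Q = 5, so Q⁻¹ = [[1/5, 0], [6/5, 1]].
N⁻¹C = [[-18, 3], [-1, -4]].
M = (N⁻¹C)Q⁻¹ = [[0, 3], [-5, -4]].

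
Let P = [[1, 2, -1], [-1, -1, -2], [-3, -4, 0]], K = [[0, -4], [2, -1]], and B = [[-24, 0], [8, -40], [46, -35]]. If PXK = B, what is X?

Left-multiply by P⁻¹ and right-multiply by K⁻¹: X = P⁻¹BK⁻¹.
det P = 3, so P⁻¹ = [[-8/3, 4/3, -5/3], [2, -1, 1], [1/3, -2/3, 1/3]].
det K = 8; the adjugate gives K⁻¹ = [[-1/8, 1/2], [-1/4, 0]].
P⁻¹B = [[-2, 5], [-10, 5], [2, 15]].
X = (P⁻¹B)K⁻¹ = [[-1, -1], [0, -5], [-4, 1]].

X = [[-1, -1], [0, -5], [-4, 1]]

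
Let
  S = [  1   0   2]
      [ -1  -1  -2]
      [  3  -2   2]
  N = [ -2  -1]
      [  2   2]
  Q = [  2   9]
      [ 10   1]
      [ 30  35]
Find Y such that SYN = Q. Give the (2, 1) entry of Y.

2

Left-multiply by S⁻¹ and right-multiply by N⁻¹: Y = S⁻¹QN⁻¹.
S has determinant 4; S⁻¹ = [[-3/2, -1, 1/2], [-1, -1, 0], [5/4, 1/2, -1/4]].
det N = -2, so N⁻¹ = [[-1, -1/2], [1, 1]].
S⁻¹Q = [[2, 3], [-12, -10], [0, 3]].
Y = (S⁻¹Q)N⁻¹ = [[1, 2], [2, -4], [3, 3]].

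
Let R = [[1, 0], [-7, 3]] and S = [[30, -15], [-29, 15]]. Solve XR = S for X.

X = [[-5, -5], [6, 5]]

Since R sits to the right of X, X = SR⁻¹.
R has determinant 3; R⁻¹ = [[1, 0], [7/3, 1/3]].
X = SR⁻¹ = [[30, -15], [-29, 15]] · [[1, 0], [7/3, 1/3]] = [[-5, -5], [6, 5]].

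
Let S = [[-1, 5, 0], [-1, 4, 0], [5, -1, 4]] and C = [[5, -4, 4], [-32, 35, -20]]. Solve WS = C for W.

W = [[-3, 3, 1], [2, 5, -5]]

Since S sits to the right of W, W = CS⁻¹.
det S = 4, so S⁻¹ = [[4, -5, 0], [1, -1, 0], [-19/4, 6, 1/4]].
W = CS⁻¹ = [[5, -4, 4], [-32, 35, -20]] · [[4, -5, 0], [1, -1, 0], [-19/4, 6, 1/4]] = [[-3, 3, 1], [2, 5, -5]].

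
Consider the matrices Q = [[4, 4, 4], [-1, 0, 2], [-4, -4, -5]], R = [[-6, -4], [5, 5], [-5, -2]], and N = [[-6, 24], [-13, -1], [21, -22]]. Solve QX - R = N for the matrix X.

X = [[0, 4], [1, -3], [-4, 4]]

QX = N + R = [[-12, 20], [-8, 4], [16, -24]].
Since Q multiplies X on the left, X = Q⁻¹(N + R).
det Q = -4; the adjugate gives Q⁻¹ = [[-2, -1, -2], [13/4, 1, 3], [-1, 0, -1]].
X = Q⁻¹(N + R) = [[0, 4], [1, -3], [-4, 4]].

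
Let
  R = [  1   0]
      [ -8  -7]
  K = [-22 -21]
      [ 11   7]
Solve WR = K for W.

Since R sits to the right of W, W = KR⁻¹.
det R = -7; the adjugate gives R⁻¹ = [[1, 0], [-8/7, -1/7]].
W = KR⁻¹ = [[-22, -21], [11, 7]] · [[1, 0], [-8/7, -1/7]] = [[2, 3], [3, -1]].

W = [[2, 3], [3, -1]]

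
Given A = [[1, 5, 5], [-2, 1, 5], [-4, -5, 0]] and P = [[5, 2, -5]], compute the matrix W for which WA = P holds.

Since A sits to the right of W, W = PA⁻¹.
A has determinant -5; A⁻¹ = [[-5, 5, -4], [4, -4, 3], [-14/5, 3, -11/5]].
W = PA⁻¹ = [[5, 2, -5]] · [[-5, 5, -4], [4, -4, 3], [-14/5, 3, -11/5]] = [[-3, 2, -3]].

W = [[-3, 2, -3]]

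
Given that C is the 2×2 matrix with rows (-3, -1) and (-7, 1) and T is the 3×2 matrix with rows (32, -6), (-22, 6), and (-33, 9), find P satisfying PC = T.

P = [[1, -5], [-2, 4], [-3, 6]]

Since C sits to the right of P, P = TC⁻¹.
C has determinant -10; C⁻¹ = [[-1/10, -1/10], [-7/10, 3/10]].
P = TC⁻¹ = [[32, -6], [-22, 6], [-33, 9]] · [[-1/10, -1/10], [-7/10, 3/10]] = [[1, -5], [-2, 4], [-3, 6]].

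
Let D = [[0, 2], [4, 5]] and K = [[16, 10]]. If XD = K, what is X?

Right-multiplying both sides by D⁻¹ gives X = KD⁻¹.
D has determinant -8; D⁻¹ = [[-5/8, 1/4], [1/2, 0]].
X = KD⁻¹ = [[16, 10]] · [[-5/8, 1/4], [1/2, 0]] = [[-5, 4]].

X = [[-5, 4]]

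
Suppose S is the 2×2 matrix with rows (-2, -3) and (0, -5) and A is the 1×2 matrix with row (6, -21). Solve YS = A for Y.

Y = [[-3, 6]]

S is on the right of Y, so right-multiply by S⁻¹: Y = AS⁻¹.
S has determinant 10; S⁻¹ = [[-1/2, 3/10], [0, -1/5]].
Y = AS⁻¹ = [[6, -21]] · [[-1/2, 3/10], [0, -1/5]] = [[-3, 6]].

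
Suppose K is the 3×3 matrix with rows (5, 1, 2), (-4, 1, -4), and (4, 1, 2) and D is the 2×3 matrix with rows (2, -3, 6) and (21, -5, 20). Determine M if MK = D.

Since K sits to the right of M, M = DK⁻¹.
det K = 6; the adjugate gives K⁻¹ = [[1, 0, -1], [-4/3, 1/3, 2], [-4/3, -1/6, 3/2]].
M = DK⁻¹ = [[2, -3, 6], [21, -5, 20]] · [[1, 0, -1], [-4/3, 1/3, 2], [-4/3, -1/6, 3/2]] = [[-2, -2, 1], [1, -5, -1]].

M = [[-2, -2, 1], [1, -5, -1]]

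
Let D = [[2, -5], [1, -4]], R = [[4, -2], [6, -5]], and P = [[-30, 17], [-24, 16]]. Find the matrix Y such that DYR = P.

Left-multiply by D⁻¹ and right-multiply by R⁻¹: Y = D⁻¹PR⁻¹.
D has determinant -3; D⁻¹ = [[4/3, -5/3], [1/3, -2/3]].
R has determinant -8; R⁻¹ = [[5/8, -1/4], [3/4, -1/2]].
D⁻¹P = [[0, -4], [6, -5]].
Y = (D⁻¹P)R⁻¹ = [[-3, 2], [0, 1]].

Y = [[-3, 2], [0, 1]]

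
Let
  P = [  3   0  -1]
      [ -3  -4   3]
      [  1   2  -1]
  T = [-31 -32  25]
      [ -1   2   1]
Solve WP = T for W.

W = [[-3, 6, -4], [0, 2, 5]]

Since P sits to the right of W, W = TP⁻¹.
P has determinant -4; P⁻¹ = [[1/2, 1/2, 1], [0, 1/2, 3/2], [1/2, 3/2, 3]].
W = TP⁻¹ = [[-31, -32, 25], [-1, 2, 1]] · [[1/2, 1/2, 1], [0, 1/2, 3/2], [1/2, 3/2, 3]] = [[-3, 6, -4], [0, 2, 5]].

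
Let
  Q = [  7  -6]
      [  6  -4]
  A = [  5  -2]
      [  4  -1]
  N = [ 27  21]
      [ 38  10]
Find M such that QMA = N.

Isolating M: multiply by Q⁻¹ from the left and A⁻¹ from the right, so M = Q⁻¹NA⁻¹.
det Q = 8, so Q⁻¹ = [[-1/2, 3/4], [-3/4, 7/8]].
det A = 3, so A⁻¹ = [[-1/3, 2/3], [-4/3, 5/3]].
Q⁻¹N = [[15, -3], [13, -7]].
M = (Q⁻¹N)A⁻¹ = [[-1, 5], [5, -3]].

M = [[-1, 5], [5, -3]]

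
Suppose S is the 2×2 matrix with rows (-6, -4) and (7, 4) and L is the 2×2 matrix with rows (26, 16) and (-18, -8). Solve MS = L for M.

M = [[-2, 2], [-4, -6]]

S is on the right of M, so right-multiply by S⁻¹: M = LS⁻¹.
det S = 4; the adjugate gives S⁻¹ = [[1, 1], [-7/4, -3/2]].
M = LS⁻¹ = [[26, 16], [-18, -8]] · [[1, 1], [-7/4, -3/2]] = [[-2, 2], [-4, -6]].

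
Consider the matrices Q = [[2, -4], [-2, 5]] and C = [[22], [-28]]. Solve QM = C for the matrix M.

Since Q multiplies M on the left, M = Q⁻¹C.
Q has determinant 2; Q⁻¹ = [[5/2, 2], [1, 1]].
M = Q⁻¹C = [[5/2, 2], [1, 1]] · [[22], [-28]] = [[-1], [-6]].

M = [[-1], [-6]]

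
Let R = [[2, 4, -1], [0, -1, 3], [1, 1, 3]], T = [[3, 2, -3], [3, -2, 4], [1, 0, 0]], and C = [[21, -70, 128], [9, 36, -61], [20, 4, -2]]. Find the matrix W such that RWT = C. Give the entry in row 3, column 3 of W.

-2

W = R⁻¹CT⁻¹ (apply R⁻¹ on the left and T⁻¹ on the right).
R has determinant -1; R⁻¹ = [[6, 13, -11], [-3, -7, 6], [-1, -2, 2]].
det T = 2; the adjugate gives T⁻¹ = [[0, 0, 1], [2, 3/2, -21/2], [1, 1, -6]].
R⁻¹C = [[23, 4, -3], [-6, -18, 31], [1, 6, -10]].
W = (R⁻¹C)T⁻¹ = [[5, 3, -1], [-5, 4, -3], [2, -1, -2]].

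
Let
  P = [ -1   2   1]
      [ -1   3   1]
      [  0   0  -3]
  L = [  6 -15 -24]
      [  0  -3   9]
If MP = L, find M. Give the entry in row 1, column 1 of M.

-3

P is on the right of M, so right-multiply by P⁻¹: M = LP⁻¹.
det P = 3, so P⁻¹ = [[-3, 2, -1/3], [-1, 1, 0], [0, 0, -1/3]].
M = LP⁻¹ = [[6, -15, -24], [0, -3, 9]] · [[-3, 2, -1/3], [-1, 1, 0], [0, 0, -1/3]] = [[-3, -3, 6], [3, -3, -3]].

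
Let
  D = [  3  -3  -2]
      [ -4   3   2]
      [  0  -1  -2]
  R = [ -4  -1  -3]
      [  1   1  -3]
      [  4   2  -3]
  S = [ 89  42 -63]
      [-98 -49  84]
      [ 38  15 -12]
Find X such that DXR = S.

X = D⁻¹SR⁻¹ (apply D⁻¹ on the left and R⁻¹ on the right).
D has determinant 4; D⁻¹ = [[-1, -1, 0], [-2, -3/2, 1/2], [1, 3/4, -3/4]].
det R = 3; the adjugate gives R⁻¹ = [[1, -3, 2], [-3, 8, -5], [-2/3, 4/3, -1]].
D⁻¹S = [[9, 7, -21], [-12, -3, -6], [-13, -6, 9]].
X = (D⁻¹S)R⁻¹ = [[2, 1, 4], [1, 4, -3], [-1, 3, -5]].

X = [[2, 1, 4], [1, 4, -3], [-1, 3, -5]]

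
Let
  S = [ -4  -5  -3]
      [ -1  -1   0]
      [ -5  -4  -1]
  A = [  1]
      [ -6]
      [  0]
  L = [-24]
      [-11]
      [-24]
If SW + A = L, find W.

W = [[3], [2], [1]]

SW = L − A = [[-25], [-5], [-24]].
Since S multiplies W on the left, W = S⁻¹(L − A).
det S = 4, so S⁻¹ = [[1/4, 7/4, -3/4], [-1/4, -11/4, 3/4], [-1/4, 9/4, -1/4]].
W = S⁻¹(L − A) = [[3], [2], [1]].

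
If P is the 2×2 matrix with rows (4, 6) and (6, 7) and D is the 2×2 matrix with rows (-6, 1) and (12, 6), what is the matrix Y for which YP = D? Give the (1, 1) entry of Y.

Since P sits to the right of Y, Y = DP⁻¹.
det P = -8; the adjugate gives P⁻¹ = [[-7/8, 3/4], [3/4, -1/2]].
Y = DP⁻¹ = [[-6, 1], [12, 6]] · [[-7/8, 3/4], [3/4, -1/2]] = [[6, -5], [-6, 6]].

6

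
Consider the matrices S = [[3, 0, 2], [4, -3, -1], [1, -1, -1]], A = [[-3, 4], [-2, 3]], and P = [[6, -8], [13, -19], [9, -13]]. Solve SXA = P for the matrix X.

X = [[-2, -2], [-3, -2], [2, 3]]

Left-multiply by S⁻¹ and right-multiply by A⁻¹: X = S⁻¹PA⁻¹.
det S = 4; the adjugate gives S⁻¹ = [[1/2, -1/2, 3/2], [3/4, -5/4, 11/4], [-1/4, 3/4, -9/4]].
A has determinant -1; A⁻¹ = [[-3, 4], [-2, 3]].
S⁻¹P = [[10, -14], [13, -18], [-12, 17]].
X = (S⁻¹P)A⁻¹ = [[-2, -2], [-3, -2], [2, 3]].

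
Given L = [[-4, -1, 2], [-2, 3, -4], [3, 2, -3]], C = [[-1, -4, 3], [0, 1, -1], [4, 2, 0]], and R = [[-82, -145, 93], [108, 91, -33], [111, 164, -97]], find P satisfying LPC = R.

P = [[-4, 5, 1], [-4, 5, 5], [1, -1, -3]]

P = L⁻¹RC⁻¹ (apply L⁻¹ on the left and C⁻¹ on the right).
det L = -4; the adjugate gives L⁻¹ = [[1/4, -1/4, 1/2], [9/2, -3/2, 5], [13/4, -5/4, 7/2]].
C has determinant 2; C⁻¹ = [[1, 3, 1/2], [-2, -6, -1/2], [-2, -7, -1/2]].
L⁻¹R = [[8, 23, -17], [24, 31, -17], [-13, -11, 4]].
P = (L⁻¹R)C⁻¹ = [[-4, 5, 1], [-4, 5, 5], [1, -1, -3]].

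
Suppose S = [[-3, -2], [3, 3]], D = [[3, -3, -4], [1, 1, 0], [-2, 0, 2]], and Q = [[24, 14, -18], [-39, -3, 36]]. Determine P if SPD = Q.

P = [[4, 0, 5], [-4, -1, 1]]

Isolating P: multiply by S⁻¹ from the left and D⁻¹ from the right, so P = S⁻¹QD⁻¹.
det S = -3, so S⁻¹ = [[-1, -2/3], [1, 1]].
det D = 4; the adjugate gives D⁻¹ = [[1/2, 3/2, 1], [-1/2, -1/2, -1], [1/2, 3/2, 3/2]].
S⁻¹Q = [[2, -12, -6], [-15, 11, 18]].
P = (S⁻¹Q)D⁻¹ = [[4, 0, 5], [-4, -1, 1]].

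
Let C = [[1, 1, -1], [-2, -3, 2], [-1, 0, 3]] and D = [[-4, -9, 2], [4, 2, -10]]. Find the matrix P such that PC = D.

P = [[3, 4, -1], [-1, -1, -3]]

C is on the right of P, so right-multiply by C⁻¹: P = DC⁻¹.
det C = -2; the adjugate gives C⁻¹ = [[9/2, 3/2, 1/2], [-2, -1, 0], [3/2, 1/2, 1/2]].
P = DC⁻¹ = [[-4, -9, 2], [4, 2, -10]] · [[9/2, 3/2, 1/2], [-2, -1, 0], [3/2, 1/2, 1/2]] = [[3, 4, -1], [-1, -1, -3]].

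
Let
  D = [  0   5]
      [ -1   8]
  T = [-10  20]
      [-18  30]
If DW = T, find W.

W = [[2, 2], [-2, 4]]

D is on the left of W, so left-multiply by D⁻¹: W = D⁻¹T.
det D = 5; the adjugate gives D⁻¹ = [[8/5, -1], [1/5, 0]].
W = D⁻¹T = [[8/5, -1], [1/5, 0]] · [[-10, 20], [-18, 30]] = [[2, 2], [-2, 4]].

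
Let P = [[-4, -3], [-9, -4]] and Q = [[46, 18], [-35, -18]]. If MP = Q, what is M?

M = [[2, -6], [2, 3]]

Right-multiplying both sides by P⁻¹ gives M = QP⁻¹.
P has determinant -11; P⁻¹ = [[4/11, -3/11], [-9/11, 4/11]].
M = QP⁻¹ = [[46, 18], [-35, -18]] · [[4/11, -3/11], [-9/11, 4/11]] = [[2, -6], [2, 3]].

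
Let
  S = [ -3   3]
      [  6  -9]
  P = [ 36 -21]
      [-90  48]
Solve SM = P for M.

S is on the left of M, so left-multiply by S⁻¹: M = S⁻¹P.
S has determinant 9; S⁻¹ = [[-1, -1/3], [-2/3, -1/3]].
M = S⁻¹P = [[-1, -1/3], [-2/3, -1/3]] · [[36, -21], [-90, 48]] = [[-6, 5], [6, -2]].

M = [[-6, 5], [6, -2]]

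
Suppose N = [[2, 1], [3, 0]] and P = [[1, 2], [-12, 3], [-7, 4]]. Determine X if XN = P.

Right-multiplying both sides by N⁻¹ gives X = PN⁻¹.
N has determinant -3; N⁻¹ = [[0, 1/3], [1, -2/3]].
X = PN⁻¹ = [[1, 2], [-12, 3], [-7, 4]] · [[0, 1/3], [1, -2/3]] = [[2, -1], [3, -6], [4, -5]].

X = [[2, -1], [3, -6], [4, -5]]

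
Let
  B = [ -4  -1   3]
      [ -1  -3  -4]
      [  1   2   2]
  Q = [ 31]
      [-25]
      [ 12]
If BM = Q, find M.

M = [[-6], [5], [4]]

Left-multiplying both sides by B⁻¹ gives M = B⁻¹Q.
B has determinant -3; B⁻¹ = [[-2/3, -8/3, -13/3], [2/3, 11/3, 19/3], [-1/3, -7/3, -11/3]].
M = B⁻¹Q = [[-2/3, -8/3, -13/3], [2/3, 11/3, 19/3], [-1/3, -7/3, -11/3]] · [[31], [-25], [12]] = [[-6], [5], [4]].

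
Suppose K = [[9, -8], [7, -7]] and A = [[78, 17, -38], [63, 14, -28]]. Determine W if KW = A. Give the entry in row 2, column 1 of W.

Since K multiplies W on the left, W = K⁻¹A.
det K = -7, so K⁻¹ = [[1, -8/7], [1, -9/7]].
W = K⁻¹A = [[1, -8/7], [1, -9/7]] · [[78, 17, -38], [63, 14, -28]] = [[6, 1, -6], [-3, -1, -2]].

-3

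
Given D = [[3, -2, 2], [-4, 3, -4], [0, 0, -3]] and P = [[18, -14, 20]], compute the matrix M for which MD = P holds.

M = [[-2, -6, 0]]

Right-multiplying both sides by D⁻¹ gives M = PD⁻¹.
det D = -3, so D⁻¹ = [[3, 2, -2/3], [4, 3, -4/3], [0, 0, -1/3]].
M = PD⁻¹ = [[18, -14, 20]] · [[3, 2, -2/3], [4, 3, -4/3], [0, 0, -1/3]] = [[-2, -6, 0]].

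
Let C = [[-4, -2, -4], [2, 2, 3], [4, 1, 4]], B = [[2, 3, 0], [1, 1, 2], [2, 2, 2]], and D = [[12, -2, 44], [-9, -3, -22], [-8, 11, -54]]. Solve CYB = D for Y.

Y = C⁻¹DB⁻¹ (apply C⁻¹ on the left and B⁻¹ on the right).
C has determinant -4; C⁻¹ = [[-5/4, -1, -1/2], [-1, 0, -1], [3/2, 1, 1]].
B has determinant 2; B⁻¹ = [[-1, -3, 3], [1, 2, -2], [0, 1, -1/2]].
C⁻¹D = [[-2, 0, -6], [-4, -9, 10], [1, 5, -10]].
Y = (C⁻¹D)B⁻¹ = [[2, 0, -3], [-5, 4, 1], [4, -3, -2]].

Y = [[2, 0, -3], [-5, 4, 1], [4, -3, -2]]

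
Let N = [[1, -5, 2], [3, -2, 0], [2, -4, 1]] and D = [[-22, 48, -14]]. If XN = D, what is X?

X = [[-4, -2, -6]]

Right-multiplying both sides by N⁻¹ gives X = DN⁻¹.
N has determinant -3; N⁻¹ = [[2/3, 1, -4/3], [1, 1, -2], [8/3, 2, -13/3]].
X = DN⁻¹ = [[-22, 48, -14]] · [[2/3, 1, -4/3], [1, 1, -2], [8/3, 2, -13/3]] = [[-4, -2, -6]].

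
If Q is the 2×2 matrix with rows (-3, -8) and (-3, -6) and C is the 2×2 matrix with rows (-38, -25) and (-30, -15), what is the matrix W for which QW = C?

Since Q multiplies W on the left, W = Q⁻¹C.
det Q = -6; the adjugate gives Q⁻¹ = [[1, -4/3], [-1/2, 1/2]].
W = Q⁻¹C = [[1, -4/3], [-1/2, 1/2]] · [[-38, -25], [-30, -15]] = [[2, -5], [4, 5]].

W = [[2, -5], [4, 5]]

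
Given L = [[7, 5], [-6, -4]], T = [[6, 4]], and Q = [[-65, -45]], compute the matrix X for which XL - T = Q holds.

XL = Q + T = [[-59, -41]].
L is on the right of X, so right-multiply by L⁻¹: X = (Q + T)L⁻¹.
det L = 2; the adjugate gives L⁻¹ = [[-2, -5/2], [3, 7/2]].
X = (Q + T)L⁻¹ = [[-5, 4]].

X = [[-5, 4]]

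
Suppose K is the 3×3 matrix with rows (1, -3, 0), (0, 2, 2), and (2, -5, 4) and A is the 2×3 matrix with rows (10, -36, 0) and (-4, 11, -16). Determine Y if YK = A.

K is on the right of Y, so right-multiply by K⁻¹: Y = AK⁻¹.
det K = 6, so K⁻¹ = [[3, 2, -1], [2/3, 2/3, -1/3], [-2/3, -1/6, 1/3]].
Y = AK⁻¹ = [[10, -36, 0], [-4, 11, -16]] · [[3, 2, -1], [2/3, 2/3, -1/3], [-2/3, -1/6, 1/3]] = [[6, -4, 2], [6, 2, -5]].

Y = [[6, -4, 2], [6, 2, -5]]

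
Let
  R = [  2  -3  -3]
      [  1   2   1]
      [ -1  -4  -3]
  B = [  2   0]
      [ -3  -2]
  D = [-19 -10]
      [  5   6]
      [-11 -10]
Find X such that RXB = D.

X = [[-1, 1], [-1, -3], [1, 2]]

Left-multiply by R⁻¹ and right-multiply by B⁻¹: X = R⁻¹DB⁻¹.
det R = -4; the adjugate gives R⁻¹ = [[1/2, -3/4, -3/4], [-1/2, 9/4, 5/4], [1/2, -11/4, -7/4]].
det B = -4, so B⁻¹ = [[1/2, 0], [-3/4, -1/2]].
R⁻¹D = [[-5, -2], [7, 6], [-4, -4]].
X = (R⁻¹D)B⁻¹ = [[-1, 1], [-1, -3], [1, 2]].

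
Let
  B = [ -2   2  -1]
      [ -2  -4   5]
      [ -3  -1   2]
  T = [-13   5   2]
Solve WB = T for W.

Since B sits to the right of W, W = TB⁻¹.
det B = -6, so B⁻¹ = [[1/2, 1/2, -1], [11/6, 7/6, -2], [5/3, 4/3, -2]].
W = TB⁻¹ = [[-13, 5, 2]] · [[1/2, 1/2, -1], [11/6, 7/6, -2], [5/3, 4/3, -2]] = [[6, 2, -1]].

W = [[6, 2, -1]]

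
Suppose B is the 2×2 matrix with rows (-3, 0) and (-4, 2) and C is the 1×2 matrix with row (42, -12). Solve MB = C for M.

M = [[-6, -6]]

Right-multiplying both sides by B⁻¹ gives M = CB⁻¹.
det B = -6; the adjugate gives B⁻¹ = [[-1/3, 0], [-2/3, 1/2]].
M = CB⁻¹ = [[42, -12]] · [[-1/3, 0], [-2/3, 1/2]] = [[-6, -6]].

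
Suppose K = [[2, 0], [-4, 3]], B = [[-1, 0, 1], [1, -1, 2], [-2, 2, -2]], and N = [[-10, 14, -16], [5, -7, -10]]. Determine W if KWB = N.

Left-multiply by K⁻¹ and right-multiply by B⁻¹: W = K⁻¹NB⁻¹.
K has determinant 6; K⁻¹ = [[1/2, 0], [2/3, 1/3]].
B has determinant 2; B⁻¹ = [[-1, 1, 1/2], [-1, 2, 3/2], [0, 1, 1/2]].
K⁻¹N = [[-5, 7, -8], [-5, 7, -14]].
W = (K⁻¹N)B⁻¹ = [[-2, 1, 4], [-2, -5, 1]].

W = [[-2, 1, 4], [-2, -5, 1]]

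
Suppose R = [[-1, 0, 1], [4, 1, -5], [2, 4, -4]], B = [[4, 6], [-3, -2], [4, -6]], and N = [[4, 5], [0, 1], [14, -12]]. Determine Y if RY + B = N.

Y = [[-1, -1], [2, -3], [-1, -2]]

RY = N − B = [[0, -1], [3, 3], [10, -6]].
Left-multiplying both sides by R⁻¹ gives Y = R⁻¹(N − B).
det R = -2, so R⁻¹ = [[-8, -2, 1/2], [-3, -1, 1/2], [-7, -2, 1/2]].
Y = R⁻¹(N − B) = [[-1, -1], [2, -3], [-1, -2]].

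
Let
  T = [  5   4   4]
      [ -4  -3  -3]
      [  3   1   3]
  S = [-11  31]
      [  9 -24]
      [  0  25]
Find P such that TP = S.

P = [[-3, 3], [-3, -2], [4, 6]]

Since T multiplies P on the left, P = T⁻¹S.
det T = 2, so T⁻¹ = [[-3, -4, 0], [3/2, 3/2, -1/2], [5/2, 7/2, 1/2]].
P = T⁻¹S = [[-3, -4, 0], [3/2, 3/2, -1/2], [5/2, 7/2, 1/2]] · [[-11, 31], [9, -24], [0, 25]] = [[-3, 3], [-3, -2], [4, 6]].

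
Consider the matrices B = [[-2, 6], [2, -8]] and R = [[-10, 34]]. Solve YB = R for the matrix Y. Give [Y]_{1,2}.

-2

Since B sits to the right of Y, Y = RB⁻¹.
det B = 4, so B⁻¹ = [[-2, -3/2], [-1/2, -1/2]].
Y = RB⁻¹ = [[-10, 34]] · [[-2, -3/2], [-1/2, -1/2]] = [[3, -2]].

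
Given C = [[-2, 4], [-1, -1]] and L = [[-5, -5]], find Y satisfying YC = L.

Y = [[0, 5]]

C is on the right of Y, so right-multiply by C⁻¹: Y = LC⁻¹.
det C = 6, so C⁻¹ = [[-1/6, -2/3], [1/6, -1/3]].
Y = LC⁻¹ = [[-5, -5]] · [[-1/6, -2/3], [1/6, -1/3]] = [[0, 5]].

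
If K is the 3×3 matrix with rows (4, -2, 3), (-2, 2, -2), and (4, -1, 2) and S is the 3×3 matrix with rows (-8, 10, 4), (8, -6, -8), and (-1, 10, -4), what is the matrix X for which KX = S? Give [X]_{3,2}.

-2

K is on the left of X, so left-multiply by K⁻¹: X = K⁻¹S.
det K = -2; the adjugate gives K⁻¹ = [[-1, -1/2, 1], [2, 2, -1], [3, 2, -2]].
X = K⁻¹S = [[-1, -1/2, 1], [2, 2, -1], [3, 2, -2]] · [[-8, 10, 4], [8, -6, -8], [-1, 10, -4]] = [[3, 3, -4], [1, -2, -4], [-6, -2, 4]].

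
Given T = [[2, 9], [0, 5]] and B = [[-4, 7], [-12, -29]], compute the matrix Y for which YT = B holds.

Right-multiplying both sides by T⁻¹ gives Y = BT⁻¹.
T has determinant 10; T⁻¹ = [[1/2, -9/10], [0, 1/5]].
Y = BT⁻¹ = [[-4, 7], [-12, -29]] · [[1/2, -9/10], [0, 1/5]] = [[-2, 5], [-6, 5]].

Y = [[-2, 5], [-6, 5]]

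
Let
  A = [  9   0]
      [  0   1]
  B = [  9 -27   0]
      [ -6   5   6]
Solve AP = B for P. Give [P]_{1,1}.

A is on the left of P, so left-multiply by A⁻¹: P = A⁻¹B.
det A = 9, so A⁻¹ = [[1/9, 0], [0, 1]].
P = A⁻¹B = [[1/9, 0], [0, 1]] · [[9, -27, 0], [-6, 5, 6]] = [[1, -3, 0], [-6, 5, 6]].

1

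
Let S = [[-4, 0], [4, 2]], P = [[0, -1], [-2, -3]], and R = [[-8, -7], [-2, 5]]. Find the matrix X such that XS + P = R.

XS = R − P = [[-8, -6], [0, 8]].
Right-multiplying both sides by S⁻¹ gives X = (R − P)S⁻¹.
S has determinant -8; S⁻¹ = [[-1/4, 0], [1/2, 1/2]].
X = (R − P)S⁻¹ = [[-1, -3], [4, 4]].

X = [[-1, -3], [4, 4]]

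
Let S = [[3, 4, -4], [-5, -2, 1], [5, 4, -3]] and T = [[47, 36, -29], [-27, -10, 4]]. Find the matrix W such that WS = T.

W = [[4, -4, 3], [1, 5, -1]]

Right-multiplying both sides by S⁻¹ gives W = TS⁻¹.
det S = 6; the adjugate gives S⁻¹ = [[1/3, -2/3, -2/3], [-5/3, 11/6, 17/6], [-5/3, 4/3, 7/3]].
W = TS⁻¹ = [[47, 36, -29], [-27, -10, 4]] · [[1/3, -2/3, -2/3], [-5/3, 11/6, 17/6], [-5/3, 4/3, 7/3]] = [[4, -4, 3], [1, 5, -1]].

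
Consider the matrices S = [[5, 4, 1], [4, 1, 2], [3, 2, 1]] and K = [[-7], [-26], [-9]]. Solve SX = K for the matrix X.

X = [[-5], [6], [-6]]

Left-multiplying both sides by S⁻¹ gives X = S⁻¹K.
det S = -2, so S⁻¹ = [[3/2, 1, -7/2], [-1, -1, 3], [-5/2, -1, 11/2]].
X = S⁻¹K = [[3/2, 1, -7/2], [-1, -1, 3], [-5/2, -1, 11/2]] · [[-7], [-26], [-9]] = [[-5], [6], [-6]].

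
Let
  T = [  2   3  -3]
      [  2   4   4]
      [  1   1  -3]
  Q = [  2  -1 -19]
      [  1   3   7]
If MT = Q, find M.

M = [[-1, -1, 6], [0, 1, -1]]

T is on the right of M, so right-multiply by T⁻¹: M = QT⁻¹.
T has determinant 4; T⁻¹ = [[-4, 3/2, 6], [5/2, -3/4, -7/2], [-1/2, 1/4, 1/2]].
M = QT⁻¹ = [[2, -1, -19], [1, 3, 7]] · [[-4, 3/2, 6], [5/2, -3/4, -7/2], [-1/2, 1/4, 1/2]] = [[-1, -1, 6], [0, 1, -1]].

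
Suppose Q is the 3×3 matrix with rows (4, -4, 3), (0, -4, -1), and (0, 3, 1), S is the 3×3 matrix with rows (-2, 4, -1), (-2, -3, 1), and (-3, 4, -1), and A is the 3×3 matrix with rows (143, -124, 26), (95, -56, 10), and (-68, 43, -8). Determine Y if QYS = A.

Left-multiply by Q⁻¹ and right-multiply by S⁻¹: Y = Q⁻¹AS⁻¹.
det Q = -4, so Q⁻¹ = [[1/4, -13/4, -4], [0, -1, -1], [0, 3, 4]].
det S = -1, so S⁻¹ = [[1, 0, -1], [5, 1, -4], [17, 4, -14]].
Q⁻¹A = [[-1, -21, 6], [-27, 13, -2], [13, 4, -2]].
Y = (Q⁻¹A)S⁻¹ = [[-4, 3, 1], [4, 5, 3], [-1, -4, -1]].

Y = [[-4, 3, 1], [4, 5, 3], [-1, -4, -1]]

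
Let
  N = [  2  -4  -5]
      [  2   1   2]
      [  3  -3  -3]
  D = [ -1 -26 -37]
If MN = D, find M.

N is on the right of M, so right-multiply by N⁻¹: M = DN⁻¹.
det N = 3; the adjugate gives N⁻¹ = [[1, 1, -1], [4, 3, -14/3], [-3, -2, 10/3]].
M = DN⁻¹ = [[-1, -26, -37]] · [[1, 1, -1], [4, 3, -14/3], [-3, -2, 10/3]] = [[6, -5, -1]].

M = [[6, -5, -1]]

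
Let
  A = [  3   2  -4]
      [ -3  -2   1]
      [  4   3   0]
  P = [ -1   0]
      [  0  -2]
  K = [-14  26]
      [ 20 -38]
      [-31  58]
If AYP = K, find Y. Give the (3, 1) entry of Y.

2

Left-multiply by A⁻¹ and right-multiply by P⁻¹: Y = A⁻¹KP⁻¹.
det A = 3; the adjugate gives A⁻¹ = [[-1, -4, -2], [4/3, 16/3, 3], [-1/3, -1/3, 0]].
det P = 2, so P⁻¹ = [[-1, 0], [0, -1/2]].
A⁻¹K = [[-4, 10], [-5, 6], [-2, 4]].
Y = (A⁻¹K)P⁻¹ = [[4, -5], [5, -3], [2, -2]].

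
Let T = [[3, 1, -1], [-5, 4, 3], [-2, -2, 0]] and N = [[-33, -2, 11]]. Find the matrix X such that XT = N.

X = [[-2, 3, 6]]

Since T sits to the right of X, X = NT⁻¹.
det T = -6; the adjugate gives T⁻¹ = [[-1, -1/3, -7/6], [1, 1/3, 2/3], [-3, -2/3, -17/6]].
X = NT⁻¹ = [[-33, -2, 11]] · [[-1, -1/3, -7/6], [1, 1/3, 2/3], [-3, -2/3, -17/6]] = [[-2, 3, 6]].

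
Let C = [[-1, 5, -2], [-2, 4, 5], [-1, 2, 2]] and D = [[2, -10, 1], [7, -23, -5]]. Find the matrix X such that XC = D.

Since C sits to the right of X, X = DC⁻¹.
det C = -3, so C⁻¹ = [[2/3, 14/3, -11], [1/3, 4/3, -3], [0, 1, -2]].
X = DC⁻¹ = [[2, -10, 1], [7, -23, -5]] · [[2/3, 14/3, -11], [1/3, 4/3, -3], [0, 1, -2]] = [[-2, -3, 6], [-3, -3, 2]].

X = [[-2, -3, 6], [-3, -3, 2]]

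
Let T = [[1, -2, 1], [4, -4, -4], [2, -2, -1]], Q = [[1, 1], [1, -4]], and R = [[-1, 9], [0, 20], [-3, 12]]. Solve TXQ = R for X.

X = [[-5, -3], [-4, -1], [-2, -1]]

Isolating X: multiply by T⁻¹ from the left and Q⁻¹ from the right, so X = T⁻¹RQ⁻¹.
T has determinant 4; T⁻¹ = [[-1, -1, 3], [-1, -3/4, 2], [0, -1/2, 1]].
det Q = -5; the adjugate gives Q⁻¹ = [[4/5, 1/5], [1/5, -1/5]].
T⁻¹R = [[-8, 7], [-5, 0], [-3, 2]].
X = (T⁻¹R)Q⁻¹ = [[-5, -3], [-4, -1], [-2, -1]].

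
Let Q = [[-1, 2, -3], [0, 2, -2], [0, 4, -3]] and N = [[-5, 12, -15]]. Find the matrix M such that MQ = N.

M = [[5, -3, 2]]

Right-multiplying both sides by Q⁻¹ gives M = NQ⁻¹.
det Q = -2, so Q⁻¹ = [[-1, 3, -1], [0, -3/2, 1], [0, -2, 1]].
M = NQ⁻¹ = [[-5, 12, -15]] · [[-1, 3, -1], [0, -3/2, 1], [0, -2, 1]] = [[5, -3, 2]].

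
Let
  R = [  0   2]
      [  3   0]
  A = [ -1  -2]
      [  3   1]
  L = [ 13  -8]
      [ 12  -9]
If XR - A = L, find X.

XR = L + A = [[12, -10], [15, -8]].
Right-multiplying both sides by R⁻¹ gives X = (L + A)R⁻¹.
det R = -6; the adjugate gives R⁻¹ = [[0, 1/3], [1/2, 0]].
X = (L + A)R⁻¹ = [[-5, 4], [-4, 5]].

X = [[-5, 4], [-4, 5]]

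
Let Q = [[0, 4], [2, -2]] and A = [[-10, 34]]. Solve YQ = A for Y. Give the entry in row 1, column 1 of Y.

6

Right-multiplying both sides by Q⁻¹ gives Y = AQ⁻¹.
det Q = -8, so Q⁻¹ = [[1/4, 1/2], [1/4, 0]].
Y = AQ⁻¹ = [[-10, 34]] · [[1/4, 1/2], [1/4, 0]] = [[6, -5]].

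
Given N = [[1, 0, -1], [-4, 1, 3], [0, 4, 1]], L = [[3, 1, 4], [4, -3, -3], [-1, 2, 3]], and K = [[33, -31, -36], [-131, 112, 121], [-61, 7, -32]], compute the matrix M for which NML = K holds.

Isolating M: multiply by N⁻¹ from the left and L⁻¹ from the right, so M = N⁻¹KL⁻¹.
det N = 5, so N⁻¹ = [[-11/5, -4/5, 1/5], [4/5, 1/5, 1/5], [-16/5, -4/5, 1/5]].
L has determinant 2; L⁻¹ = [[-3/2, 5/2, 9/2], [-9/2, 13/2, 25/2], [5/2, -7/2, -13/2]].
N⁻¹K = [[20, -20, -24], [-12, -1, -11], [-13, 11, 12]].
M = (N⁻¹K)L⁻¹ = [[0, 4, -4], [-5, 2, 5], [0, -3, 1]].

M = [[0, 4, -4], [-5, 2, 5], [0, -3, 1]]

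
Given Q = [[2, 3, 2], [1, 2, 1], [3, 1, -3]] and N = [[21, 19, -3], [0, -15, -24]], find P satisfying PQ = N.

Right-multiplying both sides by Q⁻¹ gives P = NQ⁻¹.
det Q = -6, so Q⁻¹ = [[7/6, -11/6, 1/6], [-1, 2, 0], [5/6, -7/6, -1/6]].
P = NQ⁻¹ = [[21, 19, -3], [0, -15, -24]] · [[7/6, -11/6, 1/6], [-1, 2, 0], [5/6, -7/6, -1/6]] = [[3, 3, 4], [-5, -2, 4]].

P = [[3, 3, 4], [-5, -2, 4]]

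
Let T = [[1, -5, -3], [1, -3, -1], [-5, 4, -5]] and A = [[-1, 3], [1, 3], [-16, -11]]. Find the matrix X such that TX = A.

X = [[4, -5], [1, -4], [0, 4]]

Since T multiplies X on the left, X = T⁻¹A.
det T = 2, so T⁻¹ = [[19/2, -37/2, -2], [5, -10, -1], [-11/2, 21/2, 1]].
X = T⁻¹A = [[19/2, -37/2, -2], [5, -10, -1], [-11/2, 21/2, 1]] · [[-1, 3], [1, 3], [-16, -11]] = [[4, -5], [1, -4], [0, 4]].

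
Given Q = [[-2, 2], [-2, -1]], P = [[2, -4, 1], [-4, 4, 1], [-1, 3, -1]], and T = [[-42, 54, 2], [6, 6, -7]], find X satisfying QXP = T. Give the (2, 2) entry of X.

Left-multiply by Q⁻¹ and right-multiply by P⁻¹: X = Q⁻¹TP⁻¹.
det Q = 6, so Q⁻¹ = [[-1/6, -1/3], [1/3, -1/3]].
P has determinant -2; P⁻¹ = [[7/2, 1/2, 4], [5/2, 1/2, 3], [4, 1, 4]].
Q⁻¹T = [[5, -11, 2], [-16, 16, 3]].
X = (Q⁻¹T)P⁻¹ = [[-2, -1, -5], [-4, 3, -4]].

3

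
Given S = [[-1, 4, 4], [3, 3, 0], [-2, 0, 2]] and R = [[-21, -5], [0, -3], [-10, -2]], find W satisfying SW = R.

S is on the left of W, so left-multiply by S⁻¹: W = S⁻¹R.
det S = -6; the adjugate gives S⁻¹ = [[-1, 4/3, 2], [1, -1, -2], [-1, 4/3, 5/2]].
W = S⁻¹R = [[-1, 4/3, 2], [1, -1, -2], [-1, 4/3, 5/2]] · [[-21, -5], [0, -3], [-10, -2]] = [[1, -3], [-1, 2], [-4, -4]].

W = [[1, -3], [-1, 2], [-4, -4]]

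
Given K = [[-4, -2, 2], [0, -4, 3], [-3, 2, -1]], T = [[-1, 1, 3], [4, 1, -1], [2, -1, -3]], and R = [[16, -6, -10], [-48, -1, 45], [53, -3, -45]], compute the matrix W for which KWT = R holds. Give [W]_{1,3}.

-4

W = K⁻¹RT⁻¹ (apply K⁻¹ on the left and T⁻¹ on the right).
det K = 2, so K⁻¹ = [[-1, 1, 1], [-9/2, 5, 6], [-6, 7, 8]].
T has determinant -4; T⁻¹ = [[1, 0, 1], [-5/2, 3/4, -11/4], [3/2, -1/4, 5/4]].
K⁻¹R = [[-11, 2, 10], [6, 4, 0], [-8, 5, 15]].
W = (K⁻¹R)T⁻¹ = [[-1, -1, -4], [-4, 3, -5], [2, 0, -3]].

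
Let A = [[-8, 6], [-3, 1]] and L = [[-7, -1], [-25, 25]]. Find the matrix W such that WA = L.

Since A sits to the right of W, W = LA⁻¹.
A has determinant 10; A⁻¹ = [[1/10, -3/5], [3/10, -4/5]].
W = LA⁻¹ = [[-7, -1], [-25, 25]] · [[1/10, -3/5], [3/10, -4/5]] = [[-1, 5], [5, -5]].

W = [[-1, 5], [5, -5]]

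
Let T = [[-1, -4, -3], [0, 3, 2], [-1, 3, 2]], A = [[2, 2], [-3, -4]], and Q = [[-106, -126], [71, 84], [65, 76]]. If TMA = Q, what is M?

Isolating M: multiply by T⁻¹ from the left and A⁻¹ from the right, so M = T⁻¹QA⁻¹.
det T = -1; the adjugate gives T⁻¹ = [[0, 1, -1], [2, 5, -2], [-3, -7, 3]].
det A = -2, so A⁻¹ = [[2, 1], [-3/2, -1]].
T⁻¹Q = [[6, 8], [13, 16], [16, 18]].
M = (T⁻¹Q)A⁻¹ = [[0, -2], [2, -3], [5, -2]].

M = [[0, -2], [2, -3], [5, -2]]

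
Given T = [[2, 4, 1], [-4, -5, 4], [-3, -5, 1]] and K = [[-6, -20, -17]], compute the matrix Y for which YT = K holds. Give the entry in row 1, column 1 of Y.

-5

Since T sits to the right of Y, Y = KT⁻¹.
T has determinant 3; T⁻¹ = [[5, -3, 7], [-8/3, 5/3, -4], [5/3, -2/3, 2]].
Y = KT⁻¹ = [[-6, -20, -17]] · [[5, -3, 7], [-8/3, 5/3, -4], [5/3, -2/3, 2]] = [[-5, -4, 4]].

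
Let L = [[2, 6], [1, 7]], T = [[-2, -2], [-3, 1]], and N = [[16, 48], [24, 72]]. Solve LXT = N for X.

Isolating X: multiply by L⁻¹ from the left and T⁻¹ from the right, so X = L⁻¹NT⁻¹.
L has determinant 8; L⁻¹ = [[7/8, -3/4], [-1/8, 1/4]].
det T = -8, so T⁻¹ = [[-1/8, -1/4], [-3/8, 1/4]].
L⁻¹N = [[-4, -12], [4, 12]].
X = (L⁻¹N)T⁻¹ = [[5, -2], [-5, 2]].

X = [[5, -2], [-5, 2]]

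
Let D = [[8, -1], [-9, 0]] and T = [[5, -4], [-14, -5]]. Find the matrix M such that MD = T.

M = [[4, 3], [5, 6]]

Since D sits to the right of M, M = TD⁻¹.
det D = -9, so D⁻¹ = [[0, -1/9], [-1, -8/9]].
M = TD⁻¹ = [[5, -4], [-14, -5]] · [[0, -1/9], [-1, -8/9]] = [[4, 3], [5, 6]].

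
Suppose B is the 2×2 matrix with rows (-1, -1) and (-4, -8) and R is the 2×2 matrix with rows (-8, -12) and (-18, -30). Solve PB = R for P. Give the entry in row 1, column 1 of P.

Right-multiplying both sides by B⁻¹ gives P = RB⁻¹.
det B = 4, so B⁻¹ = [[-2, 1/4], [1, -1/4]].
P = RB⁻¹ = [[-8, -12], [-18, -30]] · [[-2, 1/4], [1, -1/4]] = [[4, 1], [6, 3]].

4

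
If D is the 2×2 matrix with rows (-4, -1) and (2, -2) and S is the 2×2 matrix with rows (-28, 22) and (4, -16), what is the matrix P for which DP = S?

D is on the left of P, so left-multiply by D⁻¹: P = D⁻¹S.
D has determinant 10; D⁻¹ = [[-1/5, 1/10], [-1/5, -2/5]].
P = D⁻¹S = [[-1/5, 1/10], [-1/5, -2/5]] · [[-28, 22], [4, -16]] = [[6, -6], [4, 2]].

P = [[6, -6], [4, 2]]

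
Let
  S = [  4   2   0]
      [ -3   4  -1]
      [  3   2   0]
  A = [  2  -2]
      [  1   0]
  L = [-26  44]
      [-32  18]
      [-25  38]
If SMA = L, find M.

M = [[-3, 5], [-5, -1], [-2, -5]]

M = S⁻¹LA⁻¹ (apply S⁻¹ on the left and A⁻¹ on the right).
det S = 2, so S⁻¹ = [[1, 0, -1], [-3/2, 0, 2], [-9, -1, 11]].
A has determinant 2; A⁻¹ = [[0, 1], [-1/2, 1]].
S⁻¹L = [[-1, 6], [-11, 10], [-9, 4]].
M = (S⁻¹L)A⁻¹ = [[-3, 5], [-5, -1], [-2, -5]].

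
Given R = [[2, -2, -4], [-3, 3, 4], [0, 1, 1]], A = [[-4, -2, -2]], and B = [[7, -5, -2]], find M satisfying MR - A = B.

MR = B + A = [[3, -7, -4]].
Right-multiplying both sides by R⁻¹ gives M = (B + A)R⁻¹.
det R = 4, so R⁻¹ = [[-1/4, -1/2, 1], [3/4, 1/2, 1], [-3/4, -1/2, 0]].
M = (B + A)R⁻¹ = [[-3, -3, -4]].

M = [[-3, -3, -4]]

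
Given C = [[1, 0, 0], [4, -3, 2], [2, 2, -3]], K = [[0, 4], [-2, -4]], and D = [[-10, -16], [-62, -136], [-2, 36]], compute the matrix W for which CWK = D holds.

W = [[1, 5], [1, -3], [-2, 1]]

W = C⁻¹DK⁻¹ (apply C⁻¹ on the left and K⁻¹ on the right).
det C = 5, so C⁻¹ = [[1, 0, 0], [16/5, -3/5, -2/5], [14/5, -2/5, -3/5]].
det K = 8, so K⁻¹ = [[-1/2, -1/2], [1/4, 0]].
C⁻¹D = [[-10, -16], [6, 16], [-2, -12]].
W = (C⁻¹D)K⁻¹ = [[1, 5], [1, -3], [-2, 1]].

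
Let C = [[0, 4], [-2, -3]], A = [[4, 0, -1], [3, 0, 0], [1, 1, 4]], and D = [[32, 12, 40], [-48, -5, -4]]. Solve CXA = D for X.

X = [[5, -2, -2], [2, -1, 3]]

X = C⁻¹DA⁻¹ (apply C⁻¹ on the left and A⁻¹ on the right).
C has determinant 8; C⁻¹ = [[-3/8, -1/2], [1/4, 0]].
A has determinant -3; A⁻¹ = [[0, 1/3, 0], [4, -17/3, 1], [-1, 4/3, 0]].
C⁻¹D = [[12, -2, -13], [8, 3, 10]].
X = (C⁻¹D)A⁻¹ = [[5, -2, -2], [2, -1, 3]].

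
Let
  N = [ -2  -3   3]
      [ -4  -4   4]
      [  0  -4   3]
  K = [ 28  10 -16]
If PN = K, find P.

P = [[-6, -4, 6]]

Right-multiplying both sides by N⁻¹ gives P = KN⁻¹.
det N = 4; the adjugate gives N⁻¹ = [[1, -3/4, 0], [3, -3/2, -1], [4, -2, -1]].
P = KN⁻¹ = [[28, 10, -16]] · [[1, -3/4, 0], [3, -3/2, -1], [4, -2, -1]] = [[-6, -4, 6]].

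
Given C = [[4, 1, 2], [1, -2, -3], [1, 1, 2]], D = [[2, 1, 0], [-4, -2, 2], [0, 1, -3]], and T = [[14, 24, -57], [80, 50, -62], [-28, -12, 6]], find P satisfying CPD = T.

Isolating P: multiply by C⁻¹ from the left and D⁻¹ from the right, so P = C⁻¹TD⁻¹.
det C = -3, so C⁻¹ = [[1/3, 0, -1/3], [5/3, -2, -14/3], [-1, 1, 3]].
det D = -4, so D⁻¹ = [[-1, -3/4, -1/2], [3, 3/2, 1], [1, 1/2, 0]].
C⁻¹T = [[14, 12, -21], [-6, -4, 1], [-18, -10, 13]].
P = (C⁻¹T)D⁻¹ = [[1, -3, 5], [-5, -1, -1], [1, 5, -1]].

P = [[1, -3, 5], [-5, -1, -1], [1, 5, -1]]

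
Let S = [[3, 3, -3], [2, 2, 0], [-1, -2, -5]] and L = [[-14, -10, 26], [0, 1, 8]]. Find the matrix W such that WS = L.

W = [[-2, -6, -4], [-1, 1, -1]]

Since S sits to the right of W, W = LS⁻¹.
det S = 6, so S⁻¹ = [[-5/3, 7/2, 1], [5/3, -3, -1], [-1/3, 1/2, 0]].
W = LS⁻¹ = [[-14, -10, 26], [0, 1, 8]] · [[-5/3, 7/2, 1], [5/3, -3, -1], [-1/3, 1/2, 0]] = [[-2, -6, -4], [-1, 1, -1]].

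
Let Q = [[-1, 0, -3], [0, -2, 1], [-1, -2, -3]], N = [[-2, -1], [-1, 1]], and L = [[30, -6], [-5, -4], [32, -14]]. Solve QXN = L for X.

X = [[5, -1], [-1, 3], [1, 5]]

X = Q⁻¹LN⁻¹ (apply Q⁻¹ on the left and N⁻¹ on the right).
det Q = -2; the adjugate gives Q⁻¹ = [[-4, -3, 3], [1/2, 0, -1/2], [1, 1, -1]].
det N = -3, so N⁻¹ = [[-1/3, -1/3], [-1/3, 2/3]].
Q⁻¹L = [[-9, -6], [-1, 4], [-7, 4]].
X = (Q⁻¹L)N⁻¹ = [[5, -1], [-1, 3], [1, 5]].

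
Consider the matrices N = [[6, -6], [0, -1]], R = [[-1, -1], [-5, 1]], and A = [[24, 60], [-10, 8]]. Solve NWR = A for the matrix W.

Isolating W: multiply by N⁻¹ from the left and R⁻¹ from the right, so W = N⁻¹AR⁻¹.
det N = -6; the adjugate gives N⁻¹ = [[1/6, -1], [0, -1]].
R has determinant -6; R⁻¹ = [[-1/6, -1/6], [-5/6, 1/6]].
N⁻¹A = [[14, 2], [10, -8]].
W = (N⁻¹A)R⁻¹ = [[-4, -2], [5, -3]].

W = [[-4, -2], [5, -3]]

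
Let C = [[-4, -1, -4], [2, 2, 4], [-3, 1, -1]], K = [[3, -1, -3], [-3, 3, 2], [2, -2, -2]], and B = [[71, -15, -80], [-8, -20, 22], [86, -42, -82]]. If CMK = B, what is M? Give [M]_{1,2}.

0

M = C⁻¹BK⁻¹ (apply C⁻¹ on the left and K⁻¹ on the right).
det C = 2; the adjugate gives C⁻¹ = [[-3, -5/2, 2], [-5, -4, 4], [4, 7/2, -3]].
det K = -4; the adjugate gives K⁻¹ = [[1/2, -1, -7/4], [1/2, 0, -3/4], [0, -1, -3/2]].
C⁻¹B = [[-21, 11, 21], [21, -13, -16], [-2, -4, 3]].
M = (C⁻¹B)K⁻¹ = [[-5, 0, -3], [4, -5, -3], [-3, -1, 2]].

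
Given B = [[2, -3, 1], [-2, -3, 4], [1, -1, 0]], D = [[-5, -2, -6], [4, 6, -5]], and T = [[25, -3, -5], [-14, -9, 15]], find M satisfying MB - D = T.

MB = T + D = [[20, -5, -11], [-10, -3, 10]].
Right-multiplying both sides by B⁻¹ gives M = (T + D)B⁻¹.
det B = 1, so B⁻¹ = [[4, -1, -9], [4, -1, -10], [5, -1, -12]].
M = (T + D)B⁻¹ = [[5, -4, 2], [-2, 3, 0]].

M = [[5, -4, 2], [-2, 3, 0]]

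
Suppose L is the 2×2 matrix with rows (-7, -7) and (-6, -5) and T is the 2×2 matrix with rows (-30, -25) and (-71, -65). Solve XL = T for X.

X = [[0, 5], [5, 6]]

Right-multiplying both sides by L⁻¹ gives X = TL⁻¹.
det L = -7; the adjugate gives L⁻¹ = [[5/7, -1], [-6/7, 1]].
X = TL⁻¹ = [[-30, -25], [-71, -65]] · [[5/7, -1], [-6/7, 1]] = [[0, 5], [5, 6]].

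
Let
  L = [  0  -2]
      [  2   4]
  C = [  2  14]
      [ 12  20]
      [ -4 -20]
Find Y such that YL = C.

L is on the right of Y, so right-multiply by L⁻¹: Y = CL⁻¹.
L has determinant 4; L⁻¹ = [[1, 1/2], [-1/2, 0]].
Y = CL⁻¹ = [[2, 14], [12, 20], [-4, -20]] · [[1, 1/2], [-1/2, 0]] = [[-5, 1], [2, 6], [6, -2]].

Y = [[-5, 1], [2, 6], [6, -2]]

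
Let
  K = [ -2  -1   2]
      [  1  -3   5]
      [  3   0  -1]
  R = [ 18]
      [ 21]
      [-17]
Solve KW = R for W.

W = [[-4], [0], [5]]

Left-multiplying both sides by K⁻¹ gives W = K⁻¹R.
det K = -4, so K⁻¹ = [[-3/4, 1/4, -1/4], [-4, 1, -3], [-9/4, 3/4, -7/4]].
W = K⁻¹R = [[-3/4, 1/4, -1/4], [-4, 1, -3], [-9/4, 3/4, -7/4]] · [[18], [21], [-17]] = [[-4], [0], [5]].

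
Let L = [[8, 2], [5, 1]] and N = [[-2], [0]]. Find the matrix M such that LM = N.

M = [[1], [-5]]

Since L multiplies M on the left, M = L⁻¹N.
det L = -2, so L⁻¹ = [[-1/2, 1], [5/2, -4]].
M = L⁻¹N = [[-1/2, 1], [5/2, -4]] · [[-2], [0]] = [[1], [-5]].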